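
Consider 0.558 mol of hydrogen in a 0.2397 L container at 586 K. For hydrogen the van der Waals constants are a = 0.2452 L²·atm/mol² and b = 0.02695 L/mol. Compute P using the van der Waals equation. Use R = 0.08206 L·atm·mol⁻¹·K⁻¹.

P = nRT/(V − nb) − a n²/V²
nRT/(V − nb) = (0.558)(0.08206)(586)/(0.2397 − 0.558×0.02695) = 26.833/0.22466 = 119.44 atm
a n²/V² = (0.2452)(0.558)²/(0.2397)² = 1.3288 atm
P = 119.44 − 1.3288 = 118.1 atm

P ≈ 118.1 atm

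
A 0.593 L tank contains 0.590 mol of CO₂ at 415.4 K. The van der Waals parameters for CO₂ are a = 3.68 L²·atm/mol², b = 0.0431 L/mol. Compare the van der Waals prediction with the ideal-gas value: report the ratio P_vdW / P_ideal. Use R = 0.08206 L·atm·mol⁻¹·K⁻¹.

P_vdW / P_ideal ≈ 0.9374

Ideal: P_ideal = nRT/V = (0.590)(0.08206)(415.4)/0.593 = 33.9153 atm
vdW: P = nRT/(V − nb) − a n²/V² = 20.1118/0.567571 − 1.28101/0.351649 = 35.4349 − 3.64287 = 31.7920 atm
Ratio = 31.7920/33.9153 = 0.9374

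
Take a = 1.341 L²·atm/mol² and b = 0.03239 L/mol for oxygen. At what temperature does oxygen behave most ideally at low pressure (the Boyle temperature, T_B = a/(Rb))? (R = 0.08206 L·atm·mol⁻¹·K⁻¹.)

For a van der Waals gas the second virial coefficient B₂ = b − a/(RT) vanishes at T_B = a/(Rb).
T_B = 1.341/(0.08206×0.03239) = 1.341/0.0026579 = 504.5 K

T_B ≈ 504.5 K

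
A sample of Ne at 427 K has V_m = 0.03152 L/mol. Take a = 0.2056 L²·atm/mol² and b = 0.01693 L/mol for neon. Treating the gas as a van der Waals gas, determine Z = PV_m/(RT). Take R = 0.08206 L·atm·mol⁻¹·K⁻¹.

P = RT/(V_m − b) − a/V_m² = (0.08206)(427)/(0.03152 − 0.01693) − 0.2056/(0.03152)²
  = 35.040/0.014590 − 206.94 = 2401.6 − 206.94 = 2194.7 atm
Z = PV_m/(RT) = (2194.7)(0.03152)/((0.08206)(427)) = 69.177/35.040 = 1.974

Z ≈ 1.974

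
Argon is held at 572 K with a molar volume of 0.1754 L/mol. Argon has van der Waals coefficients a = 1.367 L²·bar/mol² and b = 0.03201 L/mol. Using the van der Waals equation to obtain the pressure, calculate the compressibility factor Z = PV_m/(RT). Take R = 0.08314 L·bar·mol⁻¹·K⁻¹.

P = RT/(V_m − b) − a/V_m² = (0.08314)(572)/(0.1754 − 0.03201) − 1.367/(0.1754)²
  = 47.556/0.14339 − 44.433 = 331.65 − 44.433 = 287.22 bar
Z = PV_m/(RT) = (287.22)(0.1754)/((0.08314)(572)) = 50.378/47.556 = 1.059

Z ≈ 1.059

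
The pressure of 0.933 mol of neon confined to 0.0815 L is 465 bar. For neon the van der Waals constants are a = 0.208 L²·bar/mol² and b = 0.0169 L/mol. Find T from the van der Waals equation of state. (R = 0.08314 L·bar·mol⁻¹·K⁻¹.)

T ≈ 417.1 K

T = (P + a n²/V²)(V − nb)/(nR)
P + a n²/V² = 465 + (0.208)(0.933)²/(0.0815)² = 492.26 bar
V − nb = 0.0815 − (0.933)(0.0169) = 0.065732 L
T = (492.26)(0.065732)/((0.933)(0.08314)) = 417.1 K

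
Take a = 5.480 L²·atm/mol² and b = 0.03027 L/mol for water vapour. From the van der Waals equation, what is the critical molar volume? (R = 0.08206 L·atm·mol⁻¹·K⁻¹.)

V_m,c ≈ 0.09081 L/mol

For a van der Waals gas, V_m,c = 3b.
V_m,c = 3×0.03027 = 0.09081 L/mol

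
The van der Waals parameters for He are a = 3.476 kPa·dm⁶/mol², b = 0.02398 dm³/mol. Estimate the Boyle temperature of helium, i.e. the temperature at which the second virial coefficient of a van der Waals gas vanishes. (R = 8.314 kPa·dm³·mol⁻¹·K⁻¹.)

T_B ≈ 17.43 K

For a van der Waals gas the second virial coefficient B₂ = b − a/(RT) vanishes at T_B = a/(Rb).
T_B = 3.476/(8.314×0.02398) = 3.476/0.19937 = 17.43 K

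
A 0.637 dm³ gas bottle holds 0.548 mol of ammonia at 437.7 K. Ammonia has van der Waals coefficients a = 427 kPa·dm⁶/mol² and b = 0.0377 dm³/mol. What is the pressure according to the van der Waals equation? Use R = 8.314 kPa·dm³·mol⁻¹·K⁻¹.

P = nRT/(V − nb) − a n²/V²
nRT/(V − nb) = (0.548)(8.314)(437.7)/(0.637 − 0.548×0.0377) = 1994.2/0.61634 = 3235.6 kPa
a n²/V² = (427)(0.548)²/(0.637)² = 316.02 kPa
P = 3235.6 − 316.02 = 2920 kPa

P ≈ 2920 kPa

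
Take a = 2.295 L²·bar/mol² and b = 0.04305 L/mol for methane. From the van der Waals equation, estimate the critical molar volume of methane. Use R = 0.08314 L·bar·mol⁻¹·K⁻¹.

V_m,c ≈ 0.1292 L/mol

For a van der Waals gas, V_m,c = 3b.
V_m,c = 3×0.04305 = 0.1292 L/mol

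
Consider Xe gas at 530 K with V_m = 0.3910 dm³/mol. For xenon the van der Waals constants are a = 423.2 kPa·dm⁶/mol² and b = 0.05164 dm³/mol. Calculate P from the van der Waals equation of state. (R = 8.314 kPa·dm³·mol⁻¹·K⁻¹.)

P ≈ 10216 kPa

P = RT/(V_m − b) − a/V_m²
RT/(V_m − b) = (8.314)(530)/(0.3910 − 0.05164) = 4406.4/0.33936 = 12984 kPa
a/V_m² = 423.2/(0.3910)² = 2768.2 kPa
P = 12984 − 2768.2 = 10216 kPa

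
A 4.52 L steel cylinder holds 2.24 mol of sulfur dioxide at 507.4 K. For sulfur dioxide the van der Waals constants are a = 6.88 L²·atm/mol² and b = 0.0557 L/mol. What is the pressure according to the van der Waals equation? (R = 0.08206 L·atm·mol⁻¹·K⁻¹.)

P ≈ 19.53 atm

P = nRT/(V − nb) − a n²/V²
nRT/(V − nb) = (2.24)(0.08206)(507.4)/(4.52 − 2.24×0.0557) = 93.267/4.3952 = 21.220 atm
a n²/V² = (6.88)(2.24)²/(4.52)² = 1.6897 atm
P = 21.220 − 1.6897 = 19.53 atm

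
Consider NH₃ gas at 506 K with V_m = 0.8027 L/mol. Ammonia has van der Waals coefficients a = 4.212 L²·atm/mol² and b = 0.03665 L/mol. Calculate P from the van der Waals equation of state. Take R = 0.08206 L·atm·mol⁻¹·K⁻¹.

P ≈ 47.67 atm

P = RT/(V_m − b) − a/V_m²
RT/(V_m − b) = (0.08206)(506)/(0.8027 − 0.03665) = 41.522/0.76605 = 54.203 atm
a/V_m² = 4.212/(0.8027)² = 6.5371 atm
P = 54.203 − 6.5371 = 47.67 atm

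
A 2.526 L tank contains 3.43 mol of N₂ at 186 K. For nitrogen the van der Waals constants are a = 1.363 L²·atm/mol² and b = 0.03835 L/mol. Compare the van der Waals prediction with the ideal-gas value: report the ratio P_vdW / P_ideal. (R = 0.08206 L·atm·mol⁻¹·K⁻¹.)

P_vdW / P_ideal ≈ 0.9337

Ideal: P_ideal = nRT/V = (3.43)(0.08206)(186)/2.526 = 20.7255 atm
vdW: P = nRT/(V − nb) − a n²/V² = 52.3526/2.39446 − 16.0356/6.38068 = 21.8641 − 2.51315 = 19.3510 atm
Ratio = 19.3510/20.7255 = 0.9337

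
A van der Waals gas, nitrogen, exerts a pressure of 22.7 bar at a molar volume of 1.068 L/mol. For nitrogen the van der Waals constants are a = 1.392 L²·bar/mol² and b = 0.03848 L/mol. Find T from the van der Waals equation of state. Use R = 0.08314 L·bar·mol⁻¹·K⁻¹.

T = (P + a/V_m²)(V_m − b)/R
P + a/V_m² = 22.7 + 1.392/(1.068)² = 23.920 bar
V_m − b = 1.068 − 0.03848 = 1.0295 L/mol
T = (23.920)(1.0295)/0.08314 = 296.2 K

T ≈ 296.2 K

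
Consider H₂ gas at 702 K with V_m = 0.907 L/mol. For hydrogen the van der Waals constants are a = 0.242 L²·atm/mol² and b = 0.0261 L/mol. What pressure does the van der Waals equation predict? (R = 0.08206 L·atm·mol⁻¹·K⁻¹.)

P ≈ 65.10 atm

P = RT/(V_m − b) − a/V_m²
RT/(V_m − b) = (0.08206)(702)/(0.907 − 0.0261) = 57.606/0.88090 = 65.394 atm
a/V_m² = 0.242/(0.907)² = 0.29417 atm
P = 65.394 − 0.29417 = 65.10 atm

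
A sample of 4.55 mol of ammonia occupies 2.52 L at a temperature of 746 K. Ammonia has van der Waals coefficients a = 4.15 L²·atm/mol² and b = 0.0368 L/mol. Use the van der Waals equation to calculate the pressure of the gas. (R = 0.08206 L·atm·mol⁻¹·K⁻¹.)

P ≈ 104.9 atm

P = nRT/(V − nb) − a n²/V²
nRT/(V − nb) = (4.55)(0.08206)(746)/(2.52 − 4.55×0.0368) = 278.54/2.3526 = 118.40 atm
a n²/V² = (4.15)(4.55)²/(2.52)² = 13.529 atm
P = 118.40 − 13.529 = 104.9 atm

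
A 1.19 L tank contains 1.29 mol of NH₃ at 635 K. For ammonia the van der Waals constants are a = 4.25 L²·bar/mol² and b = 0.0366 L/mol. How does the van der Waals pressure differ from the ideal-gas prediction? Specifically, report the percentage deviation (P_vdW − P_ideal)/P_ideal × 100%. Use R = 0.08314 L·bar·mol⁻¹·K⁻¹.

-4.60 %

Ideal: P_ideal = nRT/V = (1.29)(0.08314)(635)/1.19 = 57.2304 bar
vdW: P = nRT/(V − nb) − a n²/V² = 68.1041/1.14279 − 7.07243/1.41610 = 59.5946 − 4.99430 = 54.6003 bar
% deviation = (54.6003 − 57.2304)/57.2304 × 100% = -4.60%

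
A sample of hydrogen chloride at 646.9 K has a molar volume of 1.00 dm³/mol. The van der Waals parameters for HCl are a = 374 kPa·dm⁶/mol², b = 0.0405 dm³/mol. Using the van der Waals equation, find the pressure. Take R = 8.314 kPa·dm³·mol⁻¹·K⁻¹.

P = RT/(V_m − b) − a/V_m²
RT/(V_m − b) = (8.314)(646.9)/(1.00 − 0.0405) = 5378.3/0.95950 = 5605.3 kPa
a/V_m² = 374/(1.00)² = 374.00 kPa
P = 5605.3 − 374.00 = 5231 kPa

P ≈ 5231 kPa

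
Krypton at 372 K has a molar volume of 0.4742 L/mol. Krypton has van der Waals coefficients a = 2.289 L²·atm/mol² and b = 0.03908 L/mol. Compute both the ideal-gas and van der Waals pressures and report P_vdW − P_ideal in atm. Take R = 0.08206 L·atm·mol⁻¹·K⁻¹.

ΔP ≈ -4.398 atm

Ideal: P_ideal = RT/V_m = (0.08206)(372)/0.4742 = 64.3744 atm
vdW: P = RT/(V_m − b) − a/V_m² = 30.5263/0.435120 − 2.289/0.224866 = 70.1560 − 10.1794 = 59.9766 atm
ΔP = 59.9766 − 64.3744 = -4.398 atm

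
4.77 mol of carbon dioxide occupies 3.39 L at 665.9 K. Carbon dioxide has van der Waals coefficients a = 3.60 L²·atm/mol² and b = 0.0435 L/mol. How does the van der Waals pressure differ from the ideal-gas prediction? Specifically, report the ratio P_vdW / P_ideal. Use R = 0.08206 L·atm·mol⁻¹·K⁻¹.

P_vdW / P_ideal ≈ 0.9725

Ideal: P_ideal = nRT/V = (4.77)(0.08206)(665.9)/3.39 = 76.8881 atm
vdW: P = nRT/(V − nb) − a n²/V² = 260.651/3.18251 − 81.9104/11.4921 = 81.9011 − 7.12754 = 74.7736 atm
Ratio = 74.7736/76.8881 = 0.9725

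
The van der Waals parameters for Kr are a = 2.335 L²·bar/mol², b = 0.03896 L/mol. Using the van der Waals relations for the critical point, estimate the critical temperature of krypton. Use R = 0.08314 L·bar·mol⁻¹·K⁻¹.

T_c ≈ 213.6 K

For a van der Waals gas, T_c = 8a/(27Rb).
T_c = 8×2.335/(27×0.08314×0.03896) = 18.680/0.087457 = 213.6 K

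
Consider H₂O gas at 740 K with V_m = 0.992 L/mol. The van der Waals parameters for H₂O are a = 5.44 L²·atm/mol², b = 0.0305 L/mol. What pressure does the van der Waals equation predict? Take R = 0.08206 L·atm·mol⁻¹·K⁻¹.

P = RT/(V_m − b) − a/V_m²
RT/(V_m − b) = (0.08206)(740)/(0.992 − 0.0305) = 60.724/0.96150 = 63.155 atm
a/V_m² = 5.44/(0.992)² = 5.5281 atm
P = 63.155 − 5.5281 = 57.63 atm

P ≈ 57.63 atm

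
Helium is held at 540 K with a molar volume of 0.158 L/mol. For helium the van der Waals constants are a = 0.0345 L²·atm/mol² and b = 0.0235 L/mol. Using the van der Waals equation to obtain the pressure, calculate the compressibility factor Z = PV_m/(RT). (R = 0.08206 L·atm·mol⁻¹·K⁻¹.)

Z ≈ 1.170

P = RT/(V_m − b) − a/V_m² = (0.08206)(540)/(0.158 − 0.0235) − 0.0345/(0.158)²
  = 44.312/0.13450 − 1.3820 = 329.46 − 1.3820 = 328.08 atm
Z = PV_m/(RT) = (328.08)(0.158)/((0.08206)(540)) = 51.837/44.312 = 1.170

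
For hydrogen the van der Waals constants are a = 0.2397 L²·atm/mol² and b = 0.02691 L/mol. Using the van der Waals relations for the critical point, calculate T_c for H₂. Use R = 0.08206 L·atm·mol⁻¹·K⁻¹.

T_c ≈ 32.16 K

For a van der Waals gas, T_c = 8a/(27Rb).
T_c = 8×0.2397/(27×0.08206×0.02691) = 1.9176/0.059622 = 32.16 K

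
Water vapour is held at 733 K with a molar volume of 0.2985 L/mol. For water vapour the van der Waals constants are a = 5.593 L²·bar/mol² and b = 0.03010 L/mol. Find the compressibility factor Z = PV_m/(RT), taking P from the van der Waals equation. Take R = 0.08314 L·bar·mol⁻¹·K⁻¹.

P = RT/(V_m − b) − a/V_m² = (0.08314)(733)/(0.2985 − 0.03010) − 5.593/(0.2985)²
  = 60.942/0.26840 − 62.771 = 227.06 − 62.771 = 164.29 bar
Z = PV_m/(RT) = (164.29)(0.2985)/((0.08314)(733)) = 49.041/60.942 = 0.8047

Z ≈ 0.8047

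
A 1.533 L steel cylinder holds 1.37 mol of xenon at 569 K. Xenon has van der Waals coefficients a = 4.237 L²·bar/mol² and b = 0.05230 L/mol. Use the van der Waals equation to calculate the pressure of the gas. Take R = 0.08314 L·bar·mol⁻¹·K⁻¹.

P ≈ 40.97 bar

P = nRT/(V − nb) − a n²/V²
nRT/(V − nb) = (1.37)(0.08314)(569)/(1.533 − 1.37×0.05230) = 64.810/1.4613 = 44.351 bar
a n²/V² = (4.237)(1.37)²/(1.533)² = 3.3839 bar
P = 44.351 − 3.3839 = 40.97 bar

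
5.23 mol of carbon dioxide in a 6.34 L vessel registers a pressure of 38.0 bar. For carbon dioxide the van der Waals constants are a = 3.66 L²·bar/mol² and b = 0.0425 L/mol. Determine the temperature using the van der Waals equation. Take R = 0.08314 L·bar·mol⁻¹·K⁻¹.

T ≈ 569.7 K

T = (P + a n²/V²)(V − nb)/(nR)
P + a n²/V² = 38.0 + (3.66)(5.23)²/(6.34)² = 40.491 bar
V − nb = 6.34 − (5.23)(0.0425) = 6.1177 L
T = (40.491)(6.1177)/((5.23)(0.08314)) = 569.7 K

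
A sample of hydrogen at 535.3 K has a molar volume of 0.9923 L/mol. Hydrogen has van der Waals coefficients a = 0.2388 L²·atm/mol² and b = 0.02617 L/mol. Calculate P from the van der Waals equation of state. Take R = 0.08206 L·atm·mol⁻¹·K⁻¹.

P ≈ 45.22 atm

P = RT/(V_m − b) − a/V_m²
RT/(V_m − b) = (0.08206)(535.3)/(0.9923 − 0.02617) = 43.927/0.96613 = 45.467 atm
a/V_m² = 0.2388/(0.9923)² = 0.24252 atm
P = 45.467 − 0.24252 = 45.22 atm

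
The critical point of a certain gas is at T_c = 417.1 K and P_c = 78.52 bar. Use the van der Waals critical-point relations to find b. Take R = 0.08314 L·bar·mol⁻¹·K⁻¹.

From T_c = 8a/(27Rb) and P_c = a/(27b²): b = R T_c/(8 P_c).
b = (0.08314)(417.1)/(8×78.52) = 34.678/628.16 = 0.05521 L/mol

b ≈ 0.05521 L/mol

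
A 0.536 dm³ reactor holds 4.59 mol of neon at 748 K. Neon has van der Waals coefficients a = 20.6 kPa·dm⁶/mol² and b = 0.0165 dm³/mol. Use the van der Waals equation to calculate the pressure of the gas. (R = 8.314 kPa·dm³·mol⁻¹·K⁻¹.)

P = nRT/(V − nb) − a n²/V²
nRT/(V − nb) = (4.59)(8.314)(748)/(0.536 − 4.59×0.0165) = 28545/0.46027 = 62018 kPa
a n²/V² = (20.6)(4.59)²/(0.536)² = 1510.6 kPa
P = 62018 − 1510.6 = 60507 kPa

P ≈ 60507 kPa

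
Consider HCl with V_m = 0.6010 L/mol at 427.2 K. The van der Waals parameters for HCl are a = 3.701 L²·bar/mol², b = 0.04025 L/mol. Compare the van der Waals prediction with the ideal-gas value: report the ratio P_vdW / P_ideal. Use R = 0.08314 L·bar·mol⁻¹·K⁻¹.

Ideal: P_ideal = RT/V_m = (0.08314)(427.2)/0.6010 = 59.0972 bar
vdW: P = RT/(V_m − b) − a/V_m² = 35.5174/0.560750 − 3.701/0.361201 = 63.3391 − 10.2464 = 53.0927 bar
Ratio = 53.0927/59.0972 = 0.8984

P_vdW / P_ideal ≈ 0.8984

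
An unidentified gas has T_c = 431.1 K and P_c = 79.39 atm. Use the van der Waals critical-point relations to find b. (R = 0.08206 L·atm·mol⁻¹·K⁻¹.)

From T_c = 8a/(27Rb) and P_c = a/(27b²): b = R T_c/(8 P_c).
b = (0.08206)(431.1)/(8×79.39) = 35.376/635.12 = 0.05570 L/mol

b ≈ 0.05570 L/mol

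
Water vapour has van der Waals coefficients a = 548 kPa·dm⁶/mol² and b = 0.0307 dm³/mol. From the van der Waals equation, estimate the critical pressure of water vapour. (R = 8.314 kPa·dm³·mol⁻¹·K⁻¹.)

For a van der Waals gas, P_c = a/(27b²).
P_c = 548/(27×(0.0307)²) = 548/0.025447 = 21535 kPa

P_c ≈ 21535 kPa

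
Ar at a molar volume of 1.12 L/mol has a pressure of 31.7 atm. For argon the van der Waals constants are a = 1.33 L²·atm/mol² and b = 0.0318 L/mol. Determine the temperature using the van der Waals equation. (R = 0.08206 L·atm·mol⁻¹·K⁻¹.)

T = (P + a/V_m²)(V_m − b)/R
P + a/V_m² = 31.7 + 1.33/(1.12)² = 32.760 atm
V_m − b = 1.12 − 0.0318 = 1.0882 L/mol
T = (32.760)(1.0882)/0.08206 = 434.4 K

T ≈ 434.4 K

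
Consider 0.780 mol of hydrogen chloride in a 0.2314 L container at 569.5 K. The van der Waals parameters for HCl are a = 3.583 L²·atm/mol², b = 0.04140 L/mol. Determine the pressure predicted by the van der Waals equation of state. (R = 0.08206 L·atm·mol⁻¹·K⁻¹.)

P ≈ 142.4 atm

P = nRT/(V − nb) − a n²/V²
nRT/(V − nb) = (0.780)(0.08206)(569.5)/(0.2314 − 0.780×0.04140) = 36.452/0.19911 = 183.07 atm
a n²/V² = (3.583)(0.780)²/(0.2314)² = 40.711 atm
P = 183.07 − 40.711 = 142.4 atm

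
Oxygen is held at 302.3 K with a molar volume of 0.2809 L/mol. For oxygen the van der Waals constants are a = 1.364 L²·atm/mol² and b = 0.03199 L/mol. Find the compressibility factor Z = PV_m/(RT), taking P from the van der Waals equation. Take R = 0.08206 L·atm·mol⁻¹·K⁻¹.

P = RT/(V_m − b) − a/V_m² = (0.08206)(302.3)/(0.2809 − 0.03199) − 1.364/(0.2809)²
  = 24.807/0.24891 − 17.287 = 99.663 − 17.287 = 82.376 atm
Z = PV_m/(RT) = (82.376)(0.2809)/((0.08206)(302.3)) = 23.139/24.807 = 0.9328

Z ≈ 0.9328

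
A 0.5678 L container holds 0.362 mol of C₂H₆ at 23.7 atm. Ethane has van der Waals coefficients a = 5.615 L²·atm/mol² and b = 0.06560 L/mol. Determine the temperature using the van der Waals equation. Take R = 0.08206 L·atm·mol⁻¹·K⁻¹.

T = (P + a n²/V²)(V − nb)/(nR)
P + a n²/V² = 23.7 + (5.615)(0.362)²/(0.5678)² = 25.982 atm
V − nb = 0.5678 − (0.362)(0.06560) = 0.54405 L
T = (25.982)(0.54405)/((0.362)(0.08206)) = 475.9 K

T ≈ 475.9 K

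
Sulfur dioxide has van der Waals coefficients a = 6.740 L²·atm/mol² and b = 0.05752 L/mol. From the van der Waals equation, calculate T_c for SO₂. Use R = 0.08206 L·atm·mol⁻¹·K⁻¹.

For a van der Waals gas, T_c = 8a/(27Rb).
T_c = 8×6.740/(27×0.08206×0.05752) = 53.920/0.12744 = 423.1 K

T_c ≈ 423.1 K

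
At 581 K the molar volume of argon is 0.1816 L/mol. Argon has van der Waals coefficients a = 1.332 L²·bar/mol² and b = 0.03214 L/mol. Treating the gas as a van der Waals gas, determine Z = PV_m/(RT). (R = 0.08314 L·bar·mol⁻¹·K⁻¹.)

P = RT/(V_m − b) − a/V_m² = (0.08314)(581)/(0.1816 − 0.03214) − 1.332/(0.1816)²
  = 48.304/0.14946 − 40.390 = 323.19 − 40.390 = 282.80 bar
Z = PV_m/(RT) = (282.80)(0.1816)/((0.08314)(581)) = 51.356/48.304 = 1.063

Z ≈ 1.063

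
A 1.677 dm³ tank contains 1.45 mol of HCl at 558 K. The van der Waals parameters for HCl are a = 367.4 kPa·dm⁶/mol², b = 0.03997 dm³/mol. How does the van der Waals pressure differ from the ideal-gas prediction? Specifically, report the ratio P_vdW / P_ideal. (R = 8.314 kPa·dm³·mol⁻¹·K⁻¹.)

P_vdW / P_ideal ≈ 0.9673

Ideal: P_ideal = nRT/V = (1.45)(8.314)(558)/1.677 = 4011.24 kPa
vdW: P = nRT/(V − nb) − a n²/V² = 6726.86/1.61904 − 772.459/2.81233 = 4154.84 − 274.669 = 3880.17 kPa
Ratio = 3880.17/4011.24 = 0.9673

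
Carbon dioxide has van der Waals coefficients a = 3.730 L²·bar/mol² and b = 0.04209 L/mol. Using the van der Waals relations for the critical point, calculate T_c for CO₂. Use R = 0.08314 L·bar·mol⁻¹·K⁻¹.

T_c ≈ 315.8 K

For a van der Waals gas, T_c = 8a/(27Rb).
T_c = 8×3.730/(27×0.08314×0.04209) = 29.840/0.094483 = 315.8 K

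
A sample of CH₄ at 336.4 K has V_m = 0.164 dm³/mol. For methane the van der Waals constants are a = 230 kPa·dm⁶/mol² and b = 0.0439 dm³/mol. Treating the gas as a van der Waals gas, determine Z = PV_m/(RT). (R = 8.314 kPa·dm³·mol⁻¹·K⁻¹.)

P = RT/(V_m − b) − a/V_m² = (8.314)(336.4)/(0.164 − 0.0439) − 230/(0.164)²
  = 2796.8/0.12010 − 8551.5 = 23287 − 8551.5 = 14736 kPa
Z = PV_m/(RT) = (14736)(0.164)/((8.314)(336.4)) = 2416.7/2796.8 = 0.8641

Z ≈ 0.8641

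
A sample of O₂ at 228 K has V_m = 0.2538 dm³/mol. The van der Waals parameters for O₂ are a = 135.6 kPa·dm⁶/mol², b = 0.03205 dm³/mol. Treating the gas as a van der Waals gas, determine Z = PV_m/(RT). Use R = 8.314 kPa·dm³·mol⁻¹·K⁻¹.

Z ≈ 0.8627

P = RT/(V_m − b) − a/V_m² = (8.314)(228)/(0.2538 − 0.03205) − 135.6/(0.2538)²
  = 1895.6/0.22175 − 2105.1 = 8548.4 − 2105.1 = 6443.3 kPa
Z = PV_m/(RT) = (6443.3)(0.2538)/((8.314)(228)) = 1635.3/1895.6 = 0.8627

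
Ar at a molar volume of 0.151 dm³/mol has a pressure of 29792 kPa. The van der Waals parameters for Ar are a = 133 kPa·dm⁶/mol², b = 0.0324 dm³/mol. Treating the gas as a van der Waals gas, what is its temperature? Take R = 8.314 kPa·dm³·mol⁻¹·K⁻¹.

T = (P + a/V_m²)(V_m − b)/R
P + a/V_m² = 29792 + 133/(0.151)² = 35625 kPa
V_m − b = 0.151 − 0.0324 = 0.11860 dm³/mol
T = (35625)(0.11860)/8.314 = 508.2 K

T ≈ 508.2 K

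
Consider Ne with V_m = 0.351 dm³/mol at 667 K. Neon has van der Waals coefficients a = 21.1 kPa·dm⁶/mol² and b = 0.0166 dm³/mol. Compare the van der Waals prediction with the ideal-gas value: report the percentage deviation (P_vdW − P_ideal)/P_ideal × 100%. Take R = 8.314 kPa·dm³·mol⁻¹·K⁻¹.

Ideal: P_ideal = RT/V_m = (8.314)(667)/0.351 = 15799.0 kPa
vdW: P = RT/(V_m − b) − a/V_m² = 5545.44/0.334400 − 21.1/0.123201 = 16583.3 − 171.265 = 16412.0 kPa
% deviation = (16412.0 − 15799.0)/15799.0 × 100% = 3.88%

3.88 %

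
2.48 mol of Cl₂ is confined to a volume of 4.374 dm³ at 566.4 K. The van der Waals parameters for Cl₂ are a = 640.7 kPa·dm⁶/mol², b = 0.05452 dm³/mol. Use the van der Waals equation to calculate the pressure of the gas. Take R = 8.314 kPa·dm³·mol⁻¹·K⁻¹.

P ≈ 2549 kPa

P = nRT/(V − nb) − a n²/V²
nRT/(V − nb) = (2.48)(8.314)(566.4)/(4.374 − 2.48×0.05452) = 11678/4.2388 = 2755.0 kPa
a n²/V² = (640.7)(2.48)²/(4.374)² = 205.97 kPa
P = 2755.0 − 205.97 = 2549 kPa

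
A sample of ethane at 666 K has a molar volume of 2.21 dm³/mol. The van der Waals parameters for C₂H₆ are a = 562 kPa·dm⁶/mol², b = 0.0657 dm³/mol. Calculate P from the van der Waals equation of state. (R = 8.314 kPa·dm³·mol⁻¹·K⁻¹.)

P = RT/(V_m − b) − a/V_m²
RT/(V_m − b) = (8.314)(666)/(2.21 − 0.0657) = 5537.1/2.1443 = 2582.2 kPa
a/V_m² = 562/(2.21)² = 115.07 kPa
P = 2582.2 − 115.07 = 2467 kPa

P ≈ 2467 kPa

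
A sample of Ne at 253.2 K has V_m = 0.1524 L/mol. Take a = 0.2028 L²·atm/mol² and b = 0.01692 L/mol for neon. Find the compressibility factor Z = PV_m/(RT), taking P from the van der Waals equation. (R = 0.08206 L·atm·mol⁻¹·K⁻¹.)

Z ≈ 1.061

P = RT/(V_m − b) − a/V_m² = (0.08206)(253.2)/(0.1524 − 0.01692) − 0.2028/(0.1524)²
  = 20.778/0.13548 − 8.7317 = 153.37 − 8.7317 = 144.64 atm
Z = PV_m/(RT) = (144.64)(0.1524)/((0.08206)(253.2)) = 22.043/20.778 = 1.061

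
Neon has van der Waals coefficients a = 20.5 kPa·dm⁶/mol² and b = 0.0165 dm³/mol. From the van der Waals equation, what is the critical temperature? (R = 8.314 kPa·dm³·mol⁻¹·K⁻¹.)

T_c ≈ 44.28 K

For a van der Waals gas, T_c = 8a/(27Rb).
T_c = 8×20.5/(27×8.314×0.0165) = 164.00/3.7039 = 44.28 K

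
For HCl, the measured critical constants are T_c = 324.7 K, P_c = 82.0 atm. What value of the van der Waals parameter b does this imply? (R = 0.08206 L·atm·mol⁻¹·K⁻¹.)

b ≈ 0.04062 L/mol

From T_c = 8a/(27Rb) and P_c = a/(27b²): b = R T_c/(8 P_c).
b = (0.08206)(324.7)/(8×82.0) = 26.645/656.00 = 0.04062 L/mol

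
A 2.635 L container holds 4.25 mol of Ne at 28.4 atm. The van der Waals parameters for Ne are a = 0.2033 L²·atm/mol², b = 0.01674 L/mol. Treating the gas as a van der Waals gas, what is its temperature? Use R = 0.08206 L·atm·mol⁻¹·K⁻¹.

T = (P + a n²/V²)(V − nb)/(nR)
P + a n²/V² = 28.4 + (0.2033)(4.25)²/(2.635)² = 28.929 atm
V − nb = 2.635 − (4.25)(0.01674) = 2.5639 L
T = (28.929)(2.5639)/((4.25)(0.08206)) = 212.7 K

T ≈ 212.7 K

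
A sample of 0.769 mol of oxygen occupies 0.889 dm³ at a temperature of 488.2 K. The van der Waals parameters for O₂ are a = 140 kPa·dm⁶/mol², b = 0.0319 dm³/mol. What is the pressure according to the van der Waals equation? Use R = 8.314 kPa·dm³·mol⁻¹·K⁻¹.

P ≈ 3506 kPa

P = nRT/(V − nb) − a n²/V²
nRT/(V − nb) = (0.769)(8.314)(488.2)/(0.889 − 0.769×0.0319) = 3121.3/0.86447 = 3610.7 kPa
a n²/V² = (140)(0.769)²/(0.889)² = 104.76 kPa
P = 3610.7 − 104.76 = 3506 kPa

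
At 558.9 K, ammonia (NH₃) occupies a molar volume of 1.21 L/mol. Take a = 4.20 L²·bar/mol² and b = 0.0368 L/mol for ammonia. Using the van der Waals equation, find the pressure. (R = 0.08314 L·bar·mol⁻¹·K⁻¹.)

P = RT/(V_m − b) − a/V_m²
RT/(V_m − b) = (0.08314)(558.9)/(1.21 − 0.0368) = 46.467/1.1732 = 39.607 bar
a/V_m² = 4.20/(1.21)² = 2.8687 bar
P = 39.607 − 2.8687 = 36.74 bar

P ≈ 36.74 bar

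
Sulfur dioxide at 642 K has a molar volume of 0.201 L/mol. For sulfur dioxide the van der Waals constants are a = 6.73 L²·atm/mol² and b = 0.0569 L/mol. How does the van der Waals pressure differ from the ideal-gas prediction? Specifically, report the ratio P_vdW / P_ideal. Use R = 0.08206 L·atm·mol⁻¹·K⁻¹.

Ideal: P_ideal = RT/V_m = (0.08206)(642)/0.201 = 262.102 atm
vdW: P = RT/(V_m − b) − a/V_m² = 52.6825/0.144100 − 6.73/0.0404010 = 365.597 − 166.580 = 199.017 atm
Ratio = 199.017/262.102 = 0.7593

P_vdW / P_ideal ≈ 0.7593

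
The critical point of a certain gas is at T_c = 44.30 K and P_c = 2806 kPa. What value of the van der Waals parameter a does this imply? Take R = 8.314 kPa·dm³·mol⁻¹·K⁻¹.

From T_c = 8a/(27Rb) and P_c = a/(27b²): a = 27 R² T_c²/(64 P_c).
a = 27×(8.314)²×(44.30)²/(64×2806) = 3662615/179584 = 20.39 kPa·dm⁶/mol²

a ≈ 20.39 kPa·dm⁶/mol²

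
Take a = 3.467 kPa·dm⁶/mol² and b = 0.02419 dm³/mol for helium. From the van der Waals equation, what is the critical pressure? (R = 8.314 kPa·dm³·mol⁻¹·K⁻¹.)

P_c ≈ 219.4 kPa

For a van der Waals gas, P_c = a/(27b²).
P_c = 3.467/(27×(0.02419)²) = 3.467/0.015799 = 219.4 kPa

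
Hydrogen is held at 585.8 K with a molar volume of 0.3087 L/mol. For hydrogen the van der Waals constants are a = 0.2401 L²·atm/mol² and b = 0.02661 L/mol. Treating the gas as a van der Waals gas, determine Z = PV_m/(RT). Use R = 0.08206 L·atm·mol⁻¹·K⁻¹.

P = RT/(V_m − b) − a/V_m² = (0.08206)(585.8)/(0.3087 − 0.02661) − 0.2401/(0.3087)²
  = 48.071/0.28209 − 2.5195 = 170.41 − 2.5195 = 167.89 atm
Z = PV_m/(RT) = (167.89)(0.3087)/((0.08206)(585.8)) = 51.828/48.071 = 1.078

Z ≈ 1.078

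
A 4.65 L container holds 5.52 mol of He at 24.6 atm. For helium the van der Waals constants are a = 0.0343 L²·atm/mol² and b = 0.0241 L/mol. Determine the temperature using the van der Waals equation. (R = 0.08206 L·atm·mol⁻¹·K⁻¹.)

T = (P + a n²/V²)(V − nb)/(nR)
P + a n²/V² = 24.6 + (0.0343)(5.52)²/(4.65)² = 24.648 atm
V − nb = 4.65 − (5.52)(0.0241) = 4.5170 L
T = (24.648)(4.5170)/((5.52)(0.08206)) = 245.8 K

T ≈ 245.8 K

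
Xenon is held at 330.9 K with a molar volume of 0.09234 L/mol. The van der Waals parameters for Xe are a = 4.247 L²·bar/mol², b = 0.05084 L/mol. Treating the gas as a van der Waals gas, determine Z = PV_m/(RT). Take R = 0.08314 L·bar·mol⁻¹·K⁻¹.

P = RT/(V_m − b) − a/V_m² = (0.08314)(330.9)/(0.09234 − 0.05084) − 4.247/(0.09234)²
  = 27.511/0.041500 − 498.08 = 662.92 − 498.08 = 164.84 bar
Z = PV_m/(RT) = (164.84)(0.09234)/((0.08314)(330.9)) = 15.221/27.511 = 0.5533

Z ≈ 0.5533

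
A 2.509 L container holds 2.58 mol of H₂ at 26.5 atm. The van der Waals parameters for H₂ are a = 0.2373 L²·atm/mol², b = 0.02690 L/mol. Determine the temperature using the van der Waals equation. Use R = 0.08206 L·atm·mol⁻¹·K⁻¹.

T = (P + a n²/V²)(V − nb)/(nR)
P + a n²/V² = 26.5 + (0.2373)(2.58)²/(2.509)² = 26.751 atm
V − nb = 2.509 − (2.58)(0.02690) = 2.4396 L
T = (26.751)(2.4396)/((2.58)(0.08206)) = 308.3 K

T ≈ 308.3 K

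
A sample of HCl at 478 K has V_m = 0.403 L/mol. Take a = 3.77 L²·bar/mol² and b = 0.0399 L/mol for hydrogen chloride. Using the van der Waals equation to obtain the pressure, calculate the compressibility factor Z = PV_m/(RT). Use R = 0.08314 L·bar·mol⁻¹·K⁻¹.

Z ≈ 0.8745

P = RT/(V_m − b) − a/V_m² = (0.08314)(478)/(0.403 − 0.0399) − 3.77/(0.403)²
  = 39.741/0.36310 − 23.213 = 109.45 − 23.213 = 86.24 bar
Z = PV_m/(RT) = (86.24)(0.403)/((0.08314)(478)) = 34.755/39.741 = 0.8745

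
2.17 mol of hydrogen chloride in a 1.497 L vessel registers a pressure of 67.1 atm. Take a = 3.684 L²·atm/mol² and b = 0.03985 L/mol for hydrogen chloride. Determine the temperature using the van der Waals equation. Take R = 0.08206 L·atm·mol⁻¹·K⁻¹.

T ≈ 592.8 K

T = (P + a n²/V²)(V − nb)/(nR)
P + a n²/V² = 67.1 + (3.684)(2.17)²/(1.497)² = 74.841 atm
V − nb = 1.497 − (2.17)(0.03985) = 1.4105 L
T = (74.841)(1.4105)/((2.17)(0.08206)) = 592.8 K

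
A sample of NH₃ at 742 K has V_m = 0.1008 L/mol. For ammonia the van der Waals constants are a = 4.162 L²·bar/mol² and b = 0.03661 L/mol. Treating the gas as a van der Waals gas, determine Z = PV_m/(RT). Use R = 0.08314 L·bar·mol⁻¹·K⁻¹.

P = RT/(V_m − b) − a/V_m² = (0.08314)(742)/(0.1008 − 0.03661) − 4.162/(0.1008)²
  = 61.690/0.064190 − 409.62 = 961.05 − 409.62 = 551.43 bar
Z = PV_m/(RT) = (551.43)(0.1008)/((0.08314)(742)) = 55.584/61.690 = 0.9010

Z ≈ 0.9010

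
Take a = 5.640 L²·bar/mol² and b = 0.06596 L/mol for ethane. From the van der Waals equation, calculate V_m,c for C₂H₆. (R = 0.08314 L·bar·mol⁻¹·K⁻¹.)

For a van der Waals gas, V_m,c = 3b.
V_m,c = 3×0.06596 = 0.1979 L/mol

V_m,c ≈ 0.1979 L/mol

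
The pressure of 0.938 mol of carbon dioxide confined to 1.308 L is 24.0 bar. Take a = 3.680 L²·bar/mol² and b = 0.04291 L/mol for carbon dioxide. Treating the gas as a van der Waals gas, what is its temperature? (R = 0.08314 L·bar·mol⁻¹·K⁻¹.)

T = (P + a n²/V²)(V − nb)/(nR)
P + a n²/V² = 24.0 + (3.680)(0.938)²/(1.308)² = 25.893 bar
V − nb = 1.308 − (0.938)(0.04291) = 1.2678 L
T = (25.893)(1.2678)/((0.938)(0.08314)) = 420.9 K

T ≈ 420.9 K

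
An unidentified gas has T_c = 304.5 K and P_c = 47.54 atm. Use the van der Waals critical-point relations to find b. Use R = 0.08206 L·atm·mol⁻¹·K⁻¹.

From T_c = 8a/(27Rb) and P_c = a/(27b²): b = R T_c/(8 P_c).
b = (0.08206)(304.5)/(8×47.54) = 24.987/380.32 = 0.06570 L/mol

b ≈ 0.06570 L/mol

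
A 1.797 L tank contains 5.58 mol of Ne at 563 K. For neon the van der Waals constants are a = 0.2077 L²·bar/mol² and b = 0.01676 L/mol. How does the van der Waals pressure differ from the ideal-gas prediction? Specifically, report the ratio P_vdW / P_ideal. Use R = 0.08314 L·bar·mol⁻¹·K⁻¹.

P_vdW / P_ideal ≈ 1.041

Ideal: P_ideal = nRT/V = (5.58)(0.08314)(563)/1.797 = 145.346 bar
vdW: P = nRT/(V − nb) − a n²/V² = 261.188/1.70348 − 6.46703/3.22921 = 153.326 − 2.00267 = 151.323 bar
Ratio = 151.323/145.346 = 1.041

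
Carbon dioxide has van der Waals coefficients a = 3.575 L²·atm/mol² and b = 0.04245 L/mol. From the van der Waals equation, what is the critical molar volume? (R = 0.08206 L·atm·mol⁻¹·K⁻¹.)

V_m,c ≈ 0.1274 L/mol

For a van der Waals gas, V_m,c = 3b.
V_m,c = 3×0.04245 = 0.1274 L/mol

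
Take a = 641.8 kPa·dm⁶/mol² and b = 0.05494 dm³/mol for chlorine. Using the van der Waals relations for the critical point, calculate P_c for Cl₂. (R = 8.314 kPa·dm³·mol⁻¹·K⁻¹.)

For a van der Waals gas, P_c = a/(27b²).
P_c = 641.8/(27×(0.05494)²) = 641.8/0.081497 = 7875 kPa

P_c ≈ 7875 kPa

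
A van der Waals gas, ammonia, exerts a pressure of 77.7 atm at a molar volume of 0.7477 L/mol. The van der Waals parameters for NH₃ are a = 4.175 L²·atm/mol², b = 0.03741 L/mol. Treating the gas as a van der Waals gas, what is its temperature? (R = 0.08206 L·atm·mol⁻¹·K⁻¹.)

T ≈ 737.2 K

T = (P + a/V_m²)(V_m − b)/R
P + a/V_m² = 77.7 + 4.175/(0.7477)² = 85.168 atm
V_m − b = 0.7477 − 0.03741 = 0.71029 L/mol
T = (85.168)(0.71029)/0.08206 = 737.2 K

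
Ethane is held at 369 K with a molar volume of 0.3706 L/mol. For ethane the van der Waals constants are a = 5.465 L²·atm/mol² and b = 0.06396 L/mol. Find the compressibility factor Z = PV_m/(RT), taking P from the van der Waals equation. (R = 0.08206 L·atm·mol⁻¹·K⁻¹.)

Z ≈ 0.7216

P = RT/(V_m − b) − a/V_m² = (0.08206)(369)/(0.3706 − 0.06396) − 5.465/(0.3706)²
  = 30.280/0.30664 − 39.790 = 98.748 − 39.790 = 58.958 atm
Z = PV_m/(RT) = (58.958)(0.3706)/((0.08206)(369)) = 21.850/30.280 = 0.7216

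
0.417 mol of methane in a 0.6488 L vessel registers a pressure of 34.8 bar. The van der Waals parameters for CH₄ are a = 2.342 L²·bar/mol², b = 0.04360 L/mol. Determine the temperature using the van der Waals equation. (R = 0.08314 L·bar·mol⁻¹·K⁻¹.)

T = (P + a n²/V²)(V − nb)/(nR)
P + a n²/V² = 34.8 + (2.342)(0.417)²/(0.6488)² = 35.767 bar
V − nb = 0.6488 − (0.417)(0.04360) = 0.63062 L
T = (35.767)(0.63062)/((0.417)(0.08314)) = 650.6 K

T ≈ 650.6 K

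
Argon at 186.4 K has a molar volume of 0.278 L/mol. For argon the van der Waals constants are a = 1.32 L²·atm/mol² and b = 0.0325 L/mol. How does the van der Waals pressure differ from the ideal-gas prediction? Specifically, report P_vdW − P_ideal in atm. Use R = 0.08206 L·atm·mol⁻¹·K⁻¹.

Ideal: P_ideal = RT/V_m = (0.08206)(186.4)/0.278 = 55.0215 atm
vdW: P = RT/(V_m − b) − a/V_m² = 15.2960/0.245500 − 1.32/0.0772840 = 62.3055 − 17.0799 = 45.2256 atm
ΔP = 45.2256 − 55.0215 = -9.796 atm

ΔP ≈ -9.796 atm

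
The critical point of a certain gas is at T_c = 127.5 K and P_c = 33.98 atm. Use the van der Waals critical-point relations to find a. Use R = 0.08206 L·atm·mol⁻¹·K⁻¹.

a ≈ 1.359 L²·atm/mol²

From T_c = 8a/(27Rb) and P_c = a/(27b²): a = 27 R² T_c²/(64 P_c).
a = 27×(0.08206)²×(127.5)²/(64×33.98) = 2955.6/2174.7 = 1.359 L²·atm/mol²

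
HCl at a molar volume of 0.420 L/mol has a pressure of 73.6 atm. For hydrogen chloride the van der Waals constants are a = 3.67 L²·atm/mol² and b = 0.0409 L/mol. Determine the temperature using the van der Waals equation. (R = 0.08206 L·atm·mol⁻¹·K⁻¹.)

T ≈ 436.1 K

T = (P + a/V_m²)(V_m − b)/R
P + a/V_m² = 73.6 + 3.67/(0.420)² = 94.405 atm
V_m − b = 0.420 − 0.0409 = 0.37910 L/mol
T = (94.405)(0.37910)/0.08206 = 436.1 K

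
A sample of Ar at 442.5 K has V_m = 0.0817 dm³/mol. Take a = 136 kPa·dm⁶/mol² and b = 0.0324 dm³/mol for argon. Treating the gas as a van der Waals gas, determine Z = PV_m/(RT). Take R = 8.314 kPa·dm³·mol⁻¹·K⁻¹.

Z ≈ 1.205

P = RT/(V_m − b) − a/V_m² = (8.314)(442.5)/(0.0817 − 0.0324) − 136/(0.0817)²
  = 3678.9/0.049300 − 20375 = 74623 − 20375 = 54248 kPa
Z = PV_m/(RT) = (54248)(0.0817)/((8.314)(442.5)) = 4432.1/3678.9 = 1.205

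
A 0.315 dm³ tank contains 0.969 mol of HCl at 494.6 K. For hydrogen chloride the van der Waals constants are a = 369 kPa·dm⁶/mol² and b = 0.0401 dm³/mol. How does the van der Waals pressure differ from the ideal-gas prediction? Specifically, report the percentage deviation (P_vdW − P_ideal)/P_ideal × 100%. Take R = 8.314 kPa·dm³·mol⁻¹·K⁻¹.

-13.53 %

Ideal: P_ideal = nRT/V = (0.969)(8.314)(494.6)/0.315 = 12649.6 kPa
vdW: P = nRT/(V − nb) − a n²/V² = 3984.63/0.276143 − 346.477/0.0992250 = 14429.6 − 3491.83 = 10937.8 kPa
% deviation = (10937.8 − 12649.6)/12649.6 × 100% = -13.53%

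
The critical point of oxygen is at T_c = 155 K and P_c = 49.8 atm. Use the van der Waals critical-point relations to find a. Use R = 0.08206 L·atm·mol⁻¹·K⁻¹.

From T_c = 8a/(27Rb) and P_c = a/(27b²): a = 27 R² T_c²/(64 P_c).
a = 27×(0.08206)²×(155)²/(64×49.8) = 4368.1/3187.2 = 1.371 L²·atm/mol²

a ≈ 1.371 L²·atm/mol²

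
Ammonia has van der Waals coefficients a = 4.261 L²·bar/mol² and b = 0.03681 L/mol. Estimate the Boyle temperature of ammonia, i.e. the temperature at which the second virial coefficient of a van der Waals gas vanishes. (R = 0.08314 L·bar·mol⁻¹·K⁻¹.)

T_B ≈ 1392 K

For a van der Waals gas the second virial coefficient B₂ = b − a/(RT) vanishes at T_B = a/(Rb).
T_B = 4.261/(0.08314×0.03681) = 4.261/0.0030604 = 1392 K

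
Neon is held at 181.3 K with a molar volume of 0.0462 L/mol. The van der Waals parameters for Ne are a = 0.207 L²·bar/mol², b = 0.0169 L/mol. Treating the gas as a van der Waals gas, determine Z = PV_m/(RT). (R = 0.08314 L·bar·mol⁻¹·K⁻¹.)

P = RT/(V_m − b) − a/V_m² = (0.08314)(181.3)/(0.0462 − 0.0169) − 0.207/(0.0462)²
  = 15.073/0.029300 − 96.981 = 514.44 − 96.981 = 417.46 bar
Z = PV_m/(RT) = (417.46)(0.0462)/((0.08314)(181.3)) = 19.287/15.073 = 1.280

Z ≈ 1.280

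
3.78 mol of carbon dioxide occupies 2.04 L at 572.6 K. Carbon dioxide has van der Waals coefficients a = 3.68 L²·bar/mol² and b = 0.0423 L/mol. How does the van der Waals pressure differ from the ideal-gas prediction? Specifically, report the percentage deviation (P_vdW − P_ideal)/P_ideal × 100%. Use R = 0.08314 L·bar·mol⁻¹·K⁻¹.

-5.82 %

Ideal: P_ideal = nRT/V = (3.78)(0.08314)(572.6)/2.04 = 88.2111 bar
vdW: P = nRT/(V − nb) − a n²/V² = 179.951/1.88011 − 52.5813/4.16160 = 95.7130 − 12.6349 = 83.0781 bar
% deviation = (83.0781 − 88.2111)/88.2111 × 100% = -5.82%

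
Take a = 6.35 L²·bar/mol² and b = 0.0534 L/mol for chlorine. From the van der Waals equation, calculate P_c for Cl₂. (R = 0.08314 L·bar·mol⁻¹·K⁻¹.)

For a van der Waals gas, P_c = a/(27b²).
P_c = 6.35/(27×(0.0534)²) = 6.35/0.076992 = 82.48 bar

P_c ≈ 82.48 bar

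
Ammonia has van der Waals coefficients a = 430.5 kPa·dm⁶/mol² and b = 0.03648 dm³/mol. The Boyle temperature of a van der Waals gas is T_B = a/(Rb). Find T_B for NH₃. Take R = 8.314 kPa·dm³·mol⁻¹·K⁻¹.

T_B ≈ 1419 K

For a van der Waals gas the second virial coefficient B₂ = b − a/(RT) vanishes at T_B = a/(Rb).
T_B = 430.5/(8.314×0.03648) = 430.5/0.30329 = 1419 K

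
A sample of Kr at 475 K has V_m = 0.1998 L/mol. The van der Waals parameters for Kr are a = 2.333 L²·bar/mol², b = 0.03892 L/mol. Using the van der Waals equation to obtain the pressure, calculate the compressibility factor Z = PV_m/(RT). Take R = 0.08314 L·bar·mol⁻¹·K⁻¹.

P = RT/(V_m − b) − a/V_m² = (0.08314)(475)/(0.1998 − 0.03892) − 2.333/(0.1998)²
  = 39.492/0.16088 − 58.442 = 245.47 − 58.442 = 187.03 bar
Z = PV_m/(RT) = (187.03)(0.1998)/((0.08314)(475)) = 37.369/39.492 = 0.9462

Z ≈ 0.9462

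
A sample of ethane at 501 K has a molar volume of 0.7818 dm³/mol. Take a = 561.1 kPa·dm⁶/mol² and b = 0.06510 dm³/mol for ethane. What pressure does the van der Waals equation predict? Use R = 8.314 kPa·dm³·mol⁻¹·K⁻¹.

P ≈ 4894 kPa

P = RT/(V_m − b) − a/V_m²
RT/(V_m − b) = (8.314)(501)/(0.7818 − 0.06510) = 4165.3/0.71670 = 5811.8 kPa
a/V_m² = 561.1/(0.7818)² = 918.01 kPa
P = 5811.8 − 918.01 = 4894 kPa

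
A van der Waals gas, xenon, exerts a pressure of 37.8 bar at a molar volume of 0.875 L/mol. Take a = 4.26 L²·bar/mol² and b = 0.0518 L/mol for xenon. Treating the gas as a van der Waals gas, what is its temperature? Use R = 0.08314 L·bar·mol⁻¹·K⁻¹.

T ≈ 429.4 K

T = (P + a/V_m²)(V_m − b)/R
P + a/V_m² = 37.8 + 4.26/(0.875)² = 43.364 bar
V_m − b = 0.875 − 0.0518 = 0.82320 L/mol
T = (43.364)(0.82320)/0.08314 = 429.4 K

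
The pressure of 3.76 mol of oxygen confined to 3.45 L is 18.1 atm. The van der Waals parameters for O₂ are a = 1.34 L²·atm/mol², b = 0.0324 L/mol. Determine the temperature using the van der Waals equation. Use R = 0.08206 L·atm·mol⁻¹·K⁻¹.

T ≈ 212.4 K

T = (P + a n²/V²)(V − nb)/(nR)
P + a n²/V² = 18.1 + (1.34)(3.76)²/(3.45)² = 19.692 atm
V − nb = 3.45 − (3.76)(0.0324) = 3.3282 L
T = (19.692)(3.3282)/((3.76)(0.08206)) = 212.4 K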